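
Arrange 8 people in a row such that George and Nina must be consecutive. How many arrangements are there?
Treat the 2 as one block: (8-2+1)! × 2! = 5040 × 2 = 10080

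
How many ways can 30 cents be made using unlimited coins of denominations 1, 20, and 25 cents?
Coefficient of x^30 in 1/(1-x^1) · 1/(1-x^20) · 1/(1-x^25). Case on j = number of 25-cent coins (j = 0..1); remainder r = 30 - 25j is made from {1,20} in ⌊r/20⌋+1 ways. r = 30, 5 → 2 + 1 = 3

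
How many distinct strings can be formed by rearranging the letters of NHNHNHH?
7! / (3! × 4!) = 35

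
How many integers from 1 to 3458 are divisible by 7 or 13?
⌊3458/7⌋ + ⌊3458/13⌋ - ⌊3458/91⌋ = 494 + 266 - 38 = 722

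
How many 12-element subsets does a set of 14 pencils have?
C(14,12) = 14!/(12!×2!) = 91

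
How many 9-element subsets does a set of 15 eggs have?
C(15,9) = 15!/(9!×6!) = 5005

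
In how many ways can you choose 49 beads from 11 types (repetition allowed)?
C(49+11-1, 11-1) = C(59, 10) = 62828356305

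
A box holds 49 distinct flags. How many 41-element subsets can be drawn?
C(49,41) = 49!/(41!×8!) = 450978066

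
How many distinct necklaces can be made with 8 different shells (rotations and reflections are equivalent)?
(8-1)!/2 = 5040/2 = 2520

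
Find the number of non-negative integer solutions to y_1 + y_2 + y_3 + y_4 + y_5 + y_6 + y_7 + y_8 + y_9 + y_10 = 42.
C(42+10-1, 10-1) = C(51, 9) = 3042312350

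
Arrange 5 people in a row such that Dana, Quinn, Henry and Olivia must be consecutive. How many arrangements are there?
Treat the 4 as one block: (5-4+1)! × 4! = 2 × 24 = 48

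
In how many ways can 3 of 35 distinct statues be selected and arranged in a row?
P(35,3) = 35!/(35-3)! = 39270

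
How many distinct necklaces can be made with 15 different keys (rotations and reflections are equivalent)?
(15-1)!/2 = 87178291200/2 = 43589145600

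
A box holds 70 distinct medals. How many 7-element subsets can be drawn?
C(70,7) = 70!/(7!×63!) = 1198774720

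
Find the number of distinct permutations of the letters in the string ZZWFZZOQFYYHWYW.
15! / (1! × 1! × 3! × 4! × 1! × 2! × 3!) = 756756000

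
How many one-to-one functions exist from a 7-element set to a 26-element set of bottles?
P(26,7) = 26!/(26-7)! = 3315312000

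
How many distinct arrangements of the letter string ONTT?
4! / (2! × 1! × 1!) = 12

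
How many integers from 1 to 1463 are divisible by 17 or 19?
⌊1463/17⌋ + ⌊1463/19⌋ - ⌊1463/323⌋ = 86 + 77 - 4 = 159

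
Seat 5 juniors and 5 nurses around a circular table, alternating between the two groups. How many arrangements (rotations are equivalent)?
Fix one of the juniors: (5-1)! ways for the remaining juniors, × 5! ways for the nurses = 24 × 120 = 2880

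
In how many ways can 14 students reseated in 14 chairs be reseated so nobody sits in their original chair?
!14 = Σ_{j=0}^{14} (-1)^j·14!/j! = 87178291200 - 87178291200 + 43589145600 - 14529715200 + 3632428800 - 726485760 + 121080960 - 17297280 + 2162160 - 240240 + 24024 - 2184 + 182 - 14 + 1 = 32071101049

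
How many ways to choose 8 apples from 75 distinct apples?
C(75,8) = 75!/(8!×67!) = 16871053725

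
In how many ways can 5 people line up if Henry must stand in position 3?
Fix one position: (5-1)! = 24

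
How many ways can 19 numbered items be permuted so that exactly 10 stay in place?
Choose the 10 fixed points C(19,10) = 92378, derange the rest: !9 = Σ_{j=0}^{9} (-1)^j·9!/j! = 362880 - 362880 + 181440 - 60480 + 15120 - 3024 + 504 - 72 + 9 - 1 = 133496. Product = 92378 × 133496 = 12332093488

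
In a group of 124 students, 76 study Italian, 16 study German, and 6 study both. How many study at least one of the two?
|A∪B| = |A| + |B| - |A∩B| = 76 + 16 - 6 = 86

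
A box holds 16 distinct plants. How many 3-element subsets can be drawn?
C(16,3) = 16!/(3!×13!) = 560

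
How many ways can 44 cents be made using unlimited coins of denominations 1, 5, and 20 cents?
Coefficient of x^44 in 1/(1-x^1) · 1/(1-x^5) · 1/(1-x^20). Case on j = number of 20-cent coins (j = 0..2); remainder r = 44 - 20j is made from {1,5} in ⌊r/5⌋+1 ways. r = 44, 24, 4 → 9 + 5 + 1 = 15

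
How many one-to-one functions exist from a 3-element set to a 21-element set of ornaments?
P(21,3) = 21!/(21-3)! = 7980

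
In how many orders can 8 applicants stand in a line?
8! = 40320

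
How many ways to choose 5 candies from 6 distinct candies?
C(6,5) = 6!/(5!×1!) = 6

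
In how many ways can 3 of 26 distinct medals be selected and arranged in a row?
P(26,3) = 26!/(26-3)! = 15600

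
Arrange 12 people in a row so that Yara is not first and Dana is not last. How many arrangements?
By inclusion-exclusion: 12! - 2×(12-1)! + (12-2)! = 479001600 - 79833600 + 3628800 = 402796800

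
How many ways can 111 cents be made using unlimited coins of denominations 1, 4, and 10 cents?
Coefficient of x^111 in 1/(1-x^1) · 1/(1-x^4) · 1/(1-x^10). Case on j = number of 10-cent coins (j = 0..11); remainder r = 111 - 10j is made from {1,4} in ⌊r/4⌋+1 ways. r = 111, 101, 91, 81, 71, 61, 51, 41, 31, 21, 11, 1 → 28 + 26 + 23 + 21 + 18 + 16 + 13 + 11 + 8 + 6 + 3 + 1 = 174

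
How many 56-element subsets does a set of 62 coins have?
C(62,56) = 62!/(56!×6!) = 61474519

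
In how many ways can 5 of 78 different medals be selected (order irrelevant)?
C(78,5) = 78!/(5!×73!) = 21111090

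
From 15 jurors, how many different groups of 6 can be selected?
C(15,6) = 15!/(6!×9!) = 5005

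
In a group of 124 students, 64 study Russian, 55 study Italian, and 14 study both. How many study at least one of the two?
|A∪B| = |A| + |B| - |A∩B| = 64 + 55 - 14 = 105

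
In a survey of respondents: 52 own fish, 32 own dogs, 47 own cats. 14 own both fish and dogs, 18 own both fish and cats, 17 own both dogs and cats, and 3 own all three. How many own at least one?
|A∪B∪C| = 52+32+47-14-18-17+3 = 85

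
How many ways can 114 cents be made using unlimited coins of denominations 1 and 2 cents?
Coefficient of x^114 in 1/(1-x^1) · 1/(1-x^2). Use j coins of 2 for j = 0..⌊114/2⌋ = 57, the rest in 1s: 57 + 1 = 58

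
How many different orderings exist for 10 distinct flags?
10! = 3628800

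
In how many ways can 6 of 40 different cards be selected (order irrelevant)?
C(40,6) = 40!/(6!×34!) = 3838380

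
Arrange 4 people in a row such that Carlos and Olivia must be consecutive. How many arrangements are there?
Treat the 2 as one block: (4-2+1)! × 2! = 6 × 2 = 12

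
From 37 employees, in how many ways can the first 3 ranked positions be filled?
P(37,3) = 37!/(37-3)! = 46620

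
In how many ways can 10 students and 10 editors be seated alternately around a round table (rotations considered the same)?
Fix one of the students: (10-1)! ways for the remaining students, × 10! ways for the editors = 362880 × 3628800 = 1316818944000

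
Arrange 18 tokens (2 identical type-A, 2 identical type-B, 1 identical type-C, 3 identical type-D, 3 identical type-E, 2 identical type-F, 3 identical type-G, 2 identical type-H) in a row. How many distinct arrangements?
18! / (2! × 2! × 1! × 3! × 3! × 2! × 3! × 2!) = 1852538688000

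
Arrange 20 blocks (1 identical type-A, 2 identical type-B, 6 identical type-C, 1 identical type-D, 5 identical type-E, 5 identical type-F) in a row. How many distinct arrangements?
20! / (1! × 2! × 6! × 1! × 5! × 5!) = 117327450240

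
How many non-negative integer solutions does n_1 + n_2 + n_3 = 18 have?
C(18+3-1, 3-1) = C(20, 2) = 190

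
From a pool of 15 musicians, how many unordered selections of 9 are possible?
C(15,9) = 15!/(9!×6!) = 5005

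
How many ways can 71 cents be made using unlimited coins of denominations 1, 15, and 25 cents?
Coefficient of x^71 in 1/(1-x^1) · 1/(1-x^15) · 1/(1-x^25). Case on j = number of 25-cent coins (j = 0..2); remainder r = 71 - 25j is made from {1,15} in ⌊r/15⌋+1 ways. r = 71, 46, 21 → 5 + 4 + 2 = 11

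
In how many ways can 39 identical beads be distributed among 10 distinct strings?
C(39+10-1, 10-1) = C(48, 9) = 1677106640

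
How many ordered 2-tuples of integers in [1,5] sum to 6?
Coefficient of x^6 in (x + x² + ... + x^5)^2. By inclusion-exclusion on dice exceeding 5: Σ_j (-1)^j C(2,j)·C(6-1-5j, 1) = C(2,0)·C(5,1) = 1·5 = 5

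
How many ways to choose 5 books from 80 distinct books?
C(80,5) = 80!/(5!×75!) = 24040016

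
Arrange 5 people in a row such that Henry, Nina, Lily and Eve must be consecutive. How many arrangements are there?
Treat the 4 as one block: (5-4+1)! × 4! = 2 × 24 = 48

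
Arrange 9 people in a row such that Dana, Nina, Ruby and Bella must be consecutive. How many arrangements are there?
Treat the 4 as one block: (9-4+1)! × 4! = 720 × 24 = 17280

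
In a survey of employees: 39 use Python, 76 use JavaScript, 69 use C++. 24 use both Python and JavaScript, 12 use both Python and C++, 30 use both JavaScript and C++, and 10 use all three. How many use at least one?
|A∪B∪C| = 39+76+69-24-12-30+10 = 128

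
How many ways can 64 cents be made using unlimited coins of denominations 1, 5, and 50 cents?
Coefficient of x^64 in 1/(1-x^1) · 1/(1-x^5) · 1/(1-x^50). Case on j = number of 50-cent coins (j = 0..1); remainder r = 64 - 50j is made from {1,5} in ⌊r/5⌋+1 ways. r = 64, 14 → 13 + 3 = 16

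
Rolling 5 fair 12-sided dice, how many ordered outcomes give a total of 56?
Coefficient of x^56 in (x + x² + ... + x^12)^5. By inclusion-exclusion on dice exceeding 12: Σ_j (-1)^j C(5,j)·C(56-1-12j, 4) = C(5,0)·C(55,4) - C(5,1)·C(43,4) + C(5,2)·C(31,4) - C(5,3)·C(19,4) + C(5,4)·C(7,4) = 1·341055 - 5·123410 + 10·31465 - 10·3876 + 5·35 = 70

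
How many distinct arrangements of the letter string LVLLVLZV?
8! / (1! × 4! × 3!) = 280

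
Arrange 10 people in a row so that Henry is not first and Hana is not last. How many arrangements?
By inclusion-exclusion: 10! - 2×(10-1)! + (10-2)! = 3628800 - 725760 + 40320 = 2943360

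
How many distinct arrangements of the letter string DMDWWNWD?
8! / (1! × 1! × 3! × 3!) = 1120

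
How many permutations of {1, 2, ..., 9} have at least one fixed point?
Complement of the derangements. !9 = Σ_{j=0}^{9} (-1)^j·9!/j! = 362880 - 362880 + 181440 - 60480 + 15120 - 3024 + 504 - 72 + 9 - 1 = 133496. 9! - !9 = 362880 - 133496 = 229384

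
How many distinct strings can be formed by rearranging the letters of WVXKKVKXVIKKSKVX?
16! / (1! × 1! × 1! × 4! × 6! × 3!) = 201801600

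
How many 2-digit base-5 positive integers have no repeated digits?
First digit: 4 choices (nonzero). Then descending: 4 × 4 = 16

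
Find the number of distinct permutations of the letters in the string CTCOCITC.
8! / (4! × 2! × 1! × 1!) = 840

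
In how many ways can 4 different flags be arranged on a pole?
4! = 24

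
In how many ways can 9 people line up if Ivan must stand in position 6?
Fix one position: (9-1)! = 40320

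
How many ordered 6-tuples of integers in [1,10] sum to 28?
Coefficient of x^28 in (x + x² + ... + x^10)^6. By inclusion-exclusion on dice exceeding 10: Σ_j (-1)^j C(6,j)·C(28-1-10j, 5) = C(6,0)·C(27,5) - C(6,1)·C(17,5) + C(6,2)·C(7,5) = 1·80730 - 6·6188 + 15·21 = 43917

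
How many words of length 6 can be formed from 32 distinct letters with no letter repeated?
P(32,6) = 32!/(32-6)! = 652458240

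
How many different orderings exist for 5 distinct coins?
5! = 120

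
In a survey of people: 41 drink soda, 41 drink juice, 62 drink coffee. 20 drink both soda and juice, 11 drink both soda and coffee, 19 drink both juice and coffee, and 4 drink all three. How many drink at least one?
|A∪B∪C| = 41+41+62-20-11-19+4 = 98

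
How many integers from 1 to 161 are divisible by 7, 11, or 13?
⌊161/7⌋+⌊161/11⌋+⌊161/13⌋ - ⌊161/77⌋-⌊161/91⌋-⌊161/143⌋ + ⌊161/1001⌋ = 23+14+12 - 2-1-1 + 0 = 45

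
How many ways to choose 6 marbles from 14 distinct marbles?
C(14,6) = 14!/(6!×8!) = 3003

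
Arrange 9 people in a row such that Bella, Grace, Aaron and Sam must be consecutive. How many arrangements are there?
Treat the 4 as one block: (9-4+1)! × 4! = 720 × 24 = 17280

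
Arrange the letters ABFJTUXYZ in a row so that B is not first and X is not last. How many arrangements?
By inclusion-exclusion: 9! - 2×(9-1)! + (9-2)! = 362880 - 80640 + 5040 = 287280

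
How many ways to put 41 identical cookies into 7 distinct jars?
C(41+7-1, 7-1) = C(47, 6) = 10737573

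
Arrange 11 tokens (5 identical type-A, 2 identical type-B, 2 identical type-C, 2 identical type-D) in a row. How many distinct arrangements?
11! / (5! × 2! × 2! × 2!) = 41580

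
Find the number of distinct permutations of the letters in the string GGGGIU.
6! / (1! × 4! × 1!) = 30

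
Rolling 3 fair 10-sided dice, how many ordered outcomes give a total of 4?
Coefficient of x^4 in (x + x² + ... + x^10)^3. By inclusion-exclusion on dice exceeding 10: Σ_j (-1)^j C(3,j)·C(4-1-10j, 2) = C(3,0)·C(3,2) = 1·3 = 3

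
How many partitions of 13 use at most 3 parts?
By conjugation, equals partitions of 13 into parts ≤ 3. Let r_j(i) = number of partitions of i into parts ≤ j, for i = 0..13. r_1(i) = 1 for all i; r_j(i) = r_{j-1}(i) + r_j(i-j). Rows j = 2..3: ≤2: 1 1 2 2 3 3 4 4 5 5 6 6 7 7; ≤3: 1 1 2 3 4 5 7 8 10 12 14 16 19 21. r_3(13) = 21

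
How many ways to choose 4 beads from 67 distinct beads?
C(67,4) = 67!/(4!×63!) = 766480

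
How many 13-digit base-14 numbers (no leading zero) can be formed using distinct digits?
First digit: 13 choices (nonzero). Then descending: 13 × 13 × 12 × 11 × 10 × 9 × 8 × 7 × 6 × 5 × 4 × 3 × 2 = 80951270400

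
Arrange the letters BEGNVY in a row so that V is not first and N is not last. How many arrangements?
By inclusion-exclusion: 6! - 2×(6-1)! + (6-2)! = 720 - 240 + 24 = 504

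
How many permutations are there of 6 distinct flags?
6! = 720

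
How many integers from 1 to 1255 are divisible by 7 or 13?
⌊1255/7⌋ + ⌊1255/13⌋ - ⌊1255/91⌋ = 179 + 96 - 13 = 262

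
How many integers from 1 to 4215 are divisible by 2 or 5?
⌊4215/2⌋ + ⌊4215/5⌋ - ⌊4215/10⌋ = 2107 + 843 - 421 = 2529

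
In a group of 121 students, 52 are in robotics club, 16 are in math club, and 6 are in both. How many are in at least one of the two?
|A∪B| = |A| + |B| - |A∩B| = 52 + 16 - 6 = 62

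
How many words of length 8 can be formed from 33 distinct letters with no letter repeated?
P(33,8) = 33!/(33-8)! = 559809169920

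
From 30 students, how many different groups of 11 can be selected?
C(30,11) = 30!/(11!×19!) = 54627300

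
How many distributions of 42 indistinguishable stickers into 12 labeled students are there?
C(42+12-1, 12-1) = C(53, 11) = 76223753060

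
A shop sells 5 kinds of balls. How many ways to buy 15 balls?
C(15+5-1, 5-1) = C(19, 4) = 3876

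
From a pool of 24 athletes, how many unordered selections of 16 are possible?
C(24,16) = 24!/(16!×8!) = 735471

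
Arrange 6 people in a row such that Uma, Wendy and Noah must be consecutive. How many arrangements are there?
Treat the 3 as one block: (6-3+1)! × 3! = 24 × 6 = 144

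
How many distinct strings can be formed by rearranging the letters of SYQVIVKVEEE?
11! / (1! × 3! × 1! × 3! × 1! × 1! × 1!) = 1108800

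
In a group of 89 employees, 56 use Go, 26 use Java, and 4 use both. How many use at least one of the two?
|A∪B| = |A| + |B| - |A∩B| = 56 + 26 - 4 = 78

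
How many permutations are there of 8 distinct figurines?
8! = 40320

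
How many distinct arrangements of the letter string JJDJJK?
6! / (4! × 1! × 1!) = 30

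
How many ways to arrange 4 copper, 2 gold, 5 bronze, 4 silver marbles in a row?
15! / (4! × 2! × 5! × 4!) = 9459450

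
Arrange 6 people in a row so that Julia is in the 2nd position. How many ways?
Fix one position: (6-1)! = 120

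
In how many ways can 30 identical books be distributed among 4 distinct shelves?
C(30+4-1, 4-1) = C(33, 3) = 5456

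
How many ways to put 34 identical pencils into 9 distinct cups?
C(34+9-1, 9-1) = C(42, 8) = 118030185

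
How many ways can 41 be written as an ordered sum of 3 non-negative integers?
C(41+3-1, 3-1) = C(43, 2) = 903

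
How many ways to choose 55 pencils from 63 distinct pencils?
C(63,55) = 63!/(55!×8!) = 3872894697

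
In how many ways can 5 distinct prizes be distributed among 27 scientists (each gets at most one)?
P(27,5) = 27!/(27-5)! = 9687600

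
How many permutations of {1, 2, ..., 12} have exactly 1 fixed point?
Choose the 1 fixed point C(12,1) = 12, derange the rest: !11 = Σ_{j=0}^{11} (-1)^j·11!/j! = 39916800 - 39916800 + 19958400 - 6652800 + 1663200 - 332640 + 55440 - 7920 + 990 - 110 + 11 - 1 = 14684570. Product = 12 × 14684570 = 176214840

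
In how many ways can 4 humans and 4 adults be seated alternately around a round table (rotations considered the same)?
Fix one of the humans: (4-1)! ways for the remaining humans, × 4! ways for the adults = 6 × 24 = 144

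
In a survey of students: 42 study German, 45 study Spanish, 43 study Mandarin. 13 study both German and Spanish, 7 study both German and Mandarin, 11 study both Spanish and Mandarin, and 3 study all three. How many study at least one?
|A∪B∪C| = 42+45+43-13-7-11+3 = 102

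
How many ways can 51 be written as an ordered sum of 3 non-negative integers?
C(51+3-1, 3-1) = C(53, 2) = 1378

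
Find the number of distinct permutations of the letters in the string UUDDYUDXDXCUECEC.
16! / (4! × 1! × 4! × 2! × 2! × 3!) = 1513512000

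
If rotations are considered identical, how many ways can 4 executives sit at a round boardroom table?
Circular: fix one position, arrange the rest. (4-1)! = 6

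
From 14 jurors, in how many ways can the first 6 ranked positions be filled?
P(14,6) = 14!/(14-6)! = 2162160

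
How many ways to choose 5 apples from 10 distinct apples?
C(10,5) = 10!/(5!×5!) = 252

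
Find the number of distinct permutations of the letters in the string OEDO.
4! / (1! × 2! × 1!) = 12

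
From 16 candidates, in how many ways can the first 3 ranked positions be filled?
P(16,3) = 16!/(16-3)! = 3360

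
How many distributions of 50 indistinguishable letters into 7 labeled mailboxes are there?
C(50+7-1, 7-1) = C(56, 6) = 32468436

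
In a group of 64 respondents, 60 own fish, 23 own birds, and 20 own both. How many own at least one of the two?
|A∪B| = |A| + |B| - |A∩B| = 60 + 23 - 20 = 63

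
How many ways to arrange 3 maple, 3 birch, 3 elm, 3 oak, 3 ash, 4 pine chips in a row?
19! / (3! × 3! × 3! × 3! × 3! × 4!) = 651819168000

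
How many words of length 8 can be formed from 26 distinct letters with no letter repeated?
P(26,8) = 26!/(26-8)! = 62990928000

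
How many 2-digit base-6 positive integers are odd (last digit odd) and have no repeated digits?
Last∈{1,3,5}. Last=0: 0. Last nonzero: 3×4×P(4,0) = 12. Total = 12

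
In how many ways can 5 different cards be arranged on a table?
5! = 120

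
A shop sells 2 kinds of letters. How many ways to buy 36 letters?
C(36+2-1, 2-1) = C(37, 1) = 37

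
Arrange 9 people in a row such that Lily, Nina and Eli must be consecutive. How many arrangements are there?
Treat the 3 as one block: (9-3+1)! × 3! = 5040 × 6 = 30240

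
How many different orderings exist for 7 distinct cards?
7! = 5040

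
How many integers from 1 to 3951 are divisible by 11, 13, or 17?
⌊3951/11⌋+⌊3951/13⌋+⌊3951/17⌋ - ⌊3951/143⌋-⌊3951/187⌋-⌊3951/221⌋ + ⌊3951/2431⌋ = 359+303+232 - 27-21-17 + 1 = 830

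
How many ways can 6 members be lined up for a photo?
6! = 720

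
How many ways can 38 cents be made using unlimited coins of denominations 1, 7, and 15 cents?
Coefficient of x^38 in 1/(1-x^1) · 1/(1-x^7) · 1/(1-x^15). Case on j = number of 15-cent coins (j = 0..2); remainder r = 38 - 15j is made from {1,7} in ⌊r/7⌋+1 ways. r = 38, 23, 8 → 6 + 4 + 2 = 12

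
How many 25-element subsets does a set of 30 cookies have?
C(30,25) = 30!/(25!×5!) = 142506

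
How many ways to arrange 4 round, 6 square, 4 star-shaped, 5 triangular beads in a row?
19! / (4! × 6! × 4! × 5!) = 2444321880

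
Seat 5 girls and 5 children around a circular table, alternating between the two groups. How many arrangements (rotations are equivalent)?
Fix one of the girls: (5-1)! ways for the remaining girls, × 5! ways for the children = 24 × 120 = 2880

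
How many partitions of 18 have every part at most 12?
Let r_j(i) = number of partitions of i into parts ≤ j, for i = 0..18. r_1(i) = 1 for all i; r_j(i) = r_{j-1}(i) + r_j(i-j). Rows j = 2..12: ≤2: 1 1 2 2 3 3 4 4 5 5 6 6 7 7 8 8 9 9 10; ≤3: 1 1 2 3 4 5 7 8 10 12 14 16 19 21 24 27 30 33 37; ≤4: 1 1 2 3 5 6 9 11 15 18 23 27 34 39 47 54 64 72 84; ≤5: 1 1 2 3 5 7 10 13 18 23 30 37 47 57 70 84 101 119 141; ≤6: 1 1 2 3 5 7 11 14 20 26 35 44 58 71 90 110 136 163 199; ≤7: 1 1 2 3 5 7 11 15 21 28 38 49 65 82 105 131 164 201 248; ≤8: 1 1 2 3 5 7 11 15 22 29 40 52 70 89 116 146 186 230 288; ≤9: 1 1 2 3 5 7 11 15 22 30 41 54 73 94 123 157 201 252 318; ≤10: 1 1 2 3 5 7 11 15 22 30 42 55 75 97 128 164 212 267 340; ≤11: 1 1 2 3 5 7 11 15 22 30 42 56 76 99 131 169 219 278 355; ≤12: 1 1 2 3 5 7 11 15 22 30 42 56 77 100 133 172 224 285 366. r_12(18) = 366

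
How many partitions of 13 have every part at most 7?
Let r_j(i) = number of partitions of i into parts ≤ j, for i = 0..13. r_1(i) = 1 for all i; r_j(i) = r_{j-1}(i) + r_j(i-j). Rows j = 2..7: ≤2: 1 1 2 2 3 3 4 4 5 5 6 6 7 7; ≤3: 1 1 2 3 4 5 7 8 10 12 14 16 19 21; ≤4: 1 1 2 3 5 6 9 11 15 18 23 27 34 39; ≤5: 1 1 2 3 5 7 10 13 18 23 30 37 47 57; ≤6: 1 1 2 3 5 7 11 14 20 26 35 44 58 71; ≤7: 1 1 2 3 5 7 11 15 21 28 38 49 65 82. r_7(13) = 82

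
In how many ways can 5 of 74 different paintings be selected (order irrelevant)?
C(74,5) = 74!/(5!×69!) = 16108764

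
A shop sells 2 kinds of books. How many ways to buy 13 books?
C(13+2-1, 2-1) = C(14, 1) = 14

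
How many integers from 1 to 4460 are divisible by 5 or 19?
⌊4460/5⌋ + ⌊4460/19⌋ - ⌊4460/95⌋ = 892 + 234 - 46 = 1080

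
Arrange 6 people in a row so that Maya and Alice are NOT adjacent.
Total - adjacent = 6! - (6-1)!×2 = 720 - 240 = 480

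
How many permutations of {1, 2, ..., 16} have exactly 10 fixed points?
Choose the 10 fixed points C(16,10) = 8008, derange the rest: !6 = Σ_{j=0}^{6} (-1)^j·6!/j! = 720 - 720 + 360 - 120 + 30 - 6 + 1 = 265. Product = 8008 × 265 = 2122120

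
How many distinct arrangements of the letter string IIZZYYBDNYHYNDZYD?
17! / (2! × 2! × 3! × 5! × 1! × 3! × 1!) = 20583763200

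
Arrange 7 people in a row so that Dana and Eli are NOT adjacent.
Total - adjacent = 7! - (7-1)!×2 = 5040 - 1440 = 3600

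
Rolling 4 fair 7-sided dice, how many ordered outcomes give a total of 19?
Coefficient of x^19 in (x + x² + ... + x^7)^4. By inclusion-exclusion on dice exceeding 7: Σ_j (-1)^j C(4,j)·C(19-1-7j, 3) = C(4,0)·C(18,3) - C(4,1)·C(11,3) + C(4,2)·C(4,3) = 1·816 - 4·165 + 6·4 = 180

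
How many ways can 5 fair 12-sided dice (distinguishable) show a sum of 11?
Coefficient of x^11 in (x + x² + ... + x^12)^5. By inclusion-exclusion on dice exceeding 12: Σ_j (-1)^j C(5,j)·C(11-1-12j, 4) = C(5,0)·C(10,4) = 1·210 = 210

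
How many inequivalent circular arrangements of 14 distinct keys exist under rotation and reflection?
(14-1)!/2 = 6227020800/2 = 3113510400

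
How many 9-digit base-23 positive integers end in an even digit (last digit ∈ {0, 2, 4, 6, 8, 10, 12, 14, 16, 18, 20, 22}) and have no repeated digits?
Last∈{0,2,4,6,8,10,12,14,16,18,20,22}. Last=0: 12893126400. Last nonzero: 11×21×P(21,7) = 135377827200. Total = 148270953600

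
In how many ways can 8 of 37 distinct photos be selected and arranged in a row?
P(37,8) = 37!/(37-8)! = 1556675366400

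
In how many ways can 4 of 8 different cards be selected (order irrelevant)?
C(8,4) = 8!/(4!×4!) = 70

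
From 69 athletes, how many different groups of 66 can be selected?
C(69,66) = 69!/(66!×3!) = 52394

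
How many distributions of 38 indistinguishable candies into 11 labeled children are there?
C(38+11-1, 11-1) = C(48, 10) = 6540715896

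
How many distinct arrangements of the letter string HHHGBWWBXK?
10! / (1! × 1! × 2! × 2! × 1! × 3!) = 151200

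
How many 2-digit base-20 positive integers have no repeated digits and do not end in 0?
Last digit: 19 nonzero choices. First digit: 18 (nonzero, ≠last). Middle 0: P(18,0) = 1. Total = 342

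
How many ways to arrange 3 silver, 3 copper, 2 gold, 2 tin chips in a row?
10! / (3! × 3! × 2! × 2!) = 25200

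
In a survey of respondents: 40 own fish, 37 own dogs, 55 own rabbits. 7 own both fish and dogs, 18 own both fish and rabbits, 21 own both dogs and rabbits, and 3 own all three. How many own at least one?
|A∪B∪C| = 40+37+55-7-18-21+3 = 89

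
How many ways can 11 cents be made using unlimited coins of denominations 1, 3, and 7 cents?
Coefficient of x^11 in 1/(1-x^1) · 1/(1-x^3) · 1/(1-x^7). Case on j = number of 7-cent coins (j = 0..1); remainder r = 11 - 7j is made from {1,3} in ⌊r/3⌋+1 ways. r = 11, 4 → 4 + 2 = 6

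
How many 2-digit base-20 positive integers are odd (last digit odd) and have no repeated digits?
Last∈{1,3,5,7,9,11,13,15,17,19}. Last=0: 0. Last nonzero: 10×18×P(18,0) = 180. Total = 180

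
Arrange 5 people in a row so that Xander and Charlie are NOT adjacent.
Total - adjacent = 5! - (5-1)!×2 = 120 - 48 = 72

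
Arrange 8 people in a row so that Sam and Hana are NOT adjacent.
Total - adjacent = 8! - (8-1)!×2 = 40320 - 10080 = 30240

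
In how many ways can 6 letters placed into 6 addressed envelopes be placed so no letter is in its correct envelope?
!6 = Σ_{j=0}^{6} (-1)^j·6!/j! = 720 - 720 + 360 - 120 + 30 - 6 + 1 = 265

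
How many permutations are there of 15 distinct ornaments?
15! = 1307674368000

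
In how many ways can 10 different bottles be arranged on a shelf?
10! = 3628800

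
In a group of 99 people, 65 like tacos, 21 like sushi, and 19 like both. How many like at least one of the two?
|A∪B| = |A| + |B| - |A∩B| = 65 + 21 - 19 = 67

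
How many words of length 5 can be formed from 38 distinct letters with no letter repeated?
P(38,5) = 38!/(38-5)! = 60233040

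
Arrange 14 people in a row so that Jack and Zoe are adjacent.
Treat as block: (14-1)! × 2! = 6227020800 × 2 = 12454041600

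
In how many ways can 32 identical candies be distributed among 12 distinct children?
C(32+12-1, 12-1) = C(43, 11) = 5752004349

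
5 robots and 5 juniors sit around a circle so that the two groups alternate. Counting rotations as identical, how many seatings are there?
Fix one of the robots: (5-1)! ways for the remaining robots, × 5! ways for the juniors = 24 × 120 = 2880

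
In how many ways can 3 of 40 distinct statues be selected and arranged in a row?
P(40,3) = 40!/(40-3)! = 59280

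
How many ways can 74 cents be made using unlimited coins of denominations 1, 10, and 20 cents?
Coefficient of x^74 in 1/(1-x^1) · 1/(1-x^10) · 1/(1-x^20). Case on j = number of 20-cent coins (j = 0..3); remainder r = 74 - 20j is made from {1,10} in ⌊r/10⌋+1 ways. r = 74, 54, 34, 14 → 8 + 6 + 4 + 2 = 20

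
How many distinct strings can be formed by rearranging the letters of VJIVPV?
6! / (3! × 1! × 1! × 1!) = 120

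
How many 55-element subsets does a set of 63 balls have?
C(63,55) = 63!/(55!×8!) = 3872894697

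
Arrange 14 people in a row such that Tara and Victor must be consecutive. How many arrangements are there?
Treat the 2 as one block: (14-2+1)! × 2! = 6227020800 × 2 = 12454041600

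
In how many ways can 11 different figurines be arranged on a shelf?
11! = 39916800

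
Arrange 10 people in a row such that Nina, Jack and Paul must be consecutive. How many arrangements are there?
Treat the 3 as one block: (10-3+1)! × 3! = 40320 × 6 = 241920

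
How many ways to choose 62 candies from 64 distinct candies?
C(64,62) = 64!/(62!×2!) = 2016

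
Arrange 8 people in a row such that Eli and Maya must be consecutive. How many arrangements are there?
Treat the 2 as one block: (8-2+1)! × 2! = 5040 × 2 = 10080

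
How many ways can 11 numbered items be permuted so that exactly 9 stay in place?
Choose the 9 fixed points C(11,9) = 55, derange the rest: !2 = Σ_{j=0}^{2} (-1)^j·2!/j! = 2 - 2 + 1 = 1. Product = 55 × 1 = 55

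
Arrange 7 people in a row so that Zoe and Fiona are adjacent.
Treat as block: (7-1)! × 2! = 720 × 2 = 1440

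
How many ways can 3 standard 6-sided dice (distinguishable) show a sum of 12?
Coefficient of x^12 in (x + x² + ... + x^6)^3. By inclusion-exclusion on dice exceeding 6: Σ_j (-1)^j C(3,j)·C(12-1-6j, 2) = C(3,0)·C(11,2) - C(3,1)·C(5,2) = 1·55 - 3·10 = 25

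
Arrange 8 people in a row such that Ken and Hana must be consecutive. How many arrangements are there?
Treat the 2 as one block: (8-2+1)! × 2! = 5040 × 2 = 10080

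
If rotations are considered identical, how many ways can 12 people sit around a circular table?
Circular: fix one position, arrange the rest. (12-1)! = 39916800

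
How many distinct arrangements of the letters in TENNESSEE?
9! / (1! × 4! × 2! × 2!) = 3780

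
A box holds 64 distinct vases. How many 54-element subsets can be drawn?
C(64,54) = 64!/(54!×10!) = 151473214816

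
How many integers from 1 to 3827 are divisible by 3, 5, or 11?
⌊3827/3⌋+⌊3827/5⌋+⌊3827/11⌋ - ⌊3827/15⌋-⌊3827/33⌋-⌊3827/55⌋ + ⌊3827/165⌋ = 1275+765+347 - 255-115-69 + 23 = 1971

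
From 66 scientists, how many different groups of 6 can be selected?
C(66,6) = 66!/(6!×60!) = 90858768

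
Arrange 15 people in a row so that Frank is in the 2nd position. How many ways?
Fix one position: (15-1)! = 87178291200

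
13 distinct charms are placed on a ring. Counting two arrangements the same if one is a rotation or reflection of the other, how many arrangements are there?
(13-1)!/2 = 479001600/2 = 239500800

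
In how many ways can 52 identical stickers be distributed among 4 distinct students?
C(52+4-1, 4-1) = C(55, 3) = 26235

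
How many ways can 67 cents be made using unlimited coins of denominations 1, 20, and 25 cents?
Coefficient of x^67 in 1/(1-x^1) · 1/(1-x^20) · 1/(1-x^25). Case on j = number of 25-cent coins (j = 0..2); remainder r = 67 - 25j is made from {1,20} in ⌊r/20⌋+1 ways. r = 67, 42, 17 → 4 + 3 + 1 = 8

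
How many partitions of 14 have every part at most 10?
Let r_j(i) = number of partitions of i into parts ≤ j, for i = 0..14. r_1(i) = 1 for all i; r_j(i) = r_{j-1}(i) + r_j(i-j). Rows j = 2..10: ≤2: 1 1 2 2 3 3 4 4 5 5 6 6 7 7 8; ≤3: 1 1 2 3 4 5 7 8 10 12 14 16 19 21 24; ≤4: 1 1 2 3 5 6 9 11 15 18 23 27 34 39 47; ≤5: 1 1 2 3 5 7 10 13 18 23 30 37 47 57 70; ≤6: 1 1 2 3 5 7 11 14 20 26 35 44 58 71 90; ≤7: 1 1 2 3 5 7 11 15 21 28 38 49 65 82 105; ≤8: 1 1 2 3 5 7 11 15 22 29 40 52 70 89 116; ≤9: 1 1 2 3 5 7 11 15 22 30 41 54 73 94 123; ≤10: 1 1 2 3 5 7 11 15 22 30 42 55 75 97 128. r_10(14) = 128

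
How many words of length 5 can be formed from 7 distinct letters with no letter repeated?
P(7,5) = 7!/(7-5)! = 2520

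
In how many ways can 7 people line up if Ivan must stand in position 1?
Fix one position: (7-1)! = 720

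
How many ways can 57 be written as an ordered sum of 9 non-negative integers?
C(57+9-1, 9-1) = C(65, 8) = 5047381560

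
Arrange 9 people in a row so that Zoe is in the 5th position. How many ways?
Fix one position: (9-1)! = 40320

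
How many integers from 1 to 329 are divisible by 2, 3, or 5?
⌊329/2⌋+⌊329/3⌋+⌊329/5⌋ - ⌊329/6⌋-⌊329/10⌋-⌊329/15⌋ + ⌊329/30⌋ = 164+109+65 - 54-32-21 + 10 = 241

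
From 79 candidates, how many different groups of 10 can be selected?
C(79,10) = 79!/(10!×69!) = 1440680596355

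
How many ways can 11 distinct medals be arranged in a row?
11! = 39916800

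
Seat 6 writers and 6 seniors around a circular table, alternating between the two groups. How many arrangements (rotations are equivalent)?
Fix one of the writers: (6-1)! ways for the remaining writers, × 6! ways for the seniors = 120 × 720 = 86400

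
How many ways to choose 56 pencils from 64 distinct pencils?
C(64,56) = 64!/(56!×8!) = 4426165368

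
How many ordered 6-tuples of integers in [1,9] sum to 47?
Coefficient of x^47 in (x + x² + ... + x^9)^6. By inclusion-exclusion on dice exceeding 9: Σ_j (-1)^j C(6,j)·C(47-1-9j, 5) = C(6,0)·C(46,5) - C(6,1)·C(37,5) + C(6,2)·C(28,5) - C(6,3)·C(19,5) + C(6,4)·C(10,5) = 1·1370754 - 6·435897 + 15·98280 - 20·11628 + 15·252 = 792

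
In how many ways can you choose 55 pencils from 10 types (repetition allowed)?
C(55+10-1, 10-1) = C(64, 9) = 27540584512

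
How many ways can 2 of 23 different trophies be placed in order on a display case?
P(23,2) = 23!/(23-2)! = 506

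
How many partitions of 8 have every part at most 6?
Let r_j(i) = number of partitions of i into parts ≤ j, for i = 0..8. r_1(i) = 1 for all i; r_j(i) = r_{j-1}(i) + r_j(i-j). Rows j = 2..6: ≤2: 1 1 2 2 3 3 4 4 5; ≤3: 1 1 2 3 4 5 7 8 10; ≤4: 1 1 2 3 5 6 9 11 15; ≤5: 1 1 2 3 5 7 10 13 18; ≤6: 1 1 2 3 5 7 11 14 20. r_6(8) = 20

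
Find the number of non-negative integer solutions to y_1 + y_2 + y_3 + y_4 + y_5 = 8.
C(8+5-1, 5-1) = C(12, 4) = 495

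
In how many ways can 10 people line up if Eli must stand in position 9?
Fix one position: (10-1)! = 362880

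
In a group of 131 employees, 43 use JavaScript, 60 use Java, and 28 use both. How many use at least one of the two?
|A∪B| = |A| + |B| - |A∩B| = 43 + 60 - 28 = 75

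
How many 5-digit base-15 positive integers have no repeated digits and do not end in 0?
Last digit: 14 nonzero choices. First digit: 13 (nonzero, ≠last). Middle 3: P(13,3) = 1716. Total = 312312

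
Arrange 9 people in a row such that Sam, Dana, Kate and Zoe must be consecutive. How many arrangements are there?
Treat the 4 as one block: (9-4+1)! × 4! = 720 × 24 = 17280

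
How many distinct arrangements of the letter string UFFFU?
5! / (2! × 3!) = 10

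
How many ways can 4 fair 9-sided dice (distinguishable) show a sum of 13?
Coefficient of x^13 in (x + x² + ... + x^9)^4. By inclusion-exclusion on dice exceeding 9: Σ_j (-1)^j C(4,j)·C(13-1-9j, 3) = C(4,0)·C(12,3) - C(4,1)·C(3,3) = 1·220 - 4·1 = 216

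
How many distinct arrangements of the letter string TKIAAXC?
7! / (1! × 1! × 1! × 2! × 1! × 1!) = 2520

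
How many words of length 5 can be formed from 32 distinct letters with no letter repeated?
P(32,5) = 32!/(32-5)! = 24165120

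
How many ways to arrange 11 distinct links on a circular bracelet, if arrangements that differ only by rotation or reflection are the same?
(11-1)!/2 = 3628800/2 = 1814400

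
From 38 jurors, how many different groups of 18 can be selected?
C(38,18) = 38!/(18!×20!) = 33578000610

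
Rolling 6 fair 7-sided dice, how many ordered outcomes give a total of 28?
Coefficient of x^28 in (x + x² + ... + x^7)^6. By inclusion-exclusion on dice exceeding 7: Σ_j (-1)^j C(6,j)·C(28-1-7j, 5) = C(6,0)·C(27,5) - C(6,1)·C(20,5) + C(6,2)·C(13,5) - C(6,3)·C(6,5) = 1·80730 - 6·15504 + 15·1287 - 20·6 = 6891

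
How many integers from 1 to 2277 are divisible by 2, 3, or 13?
⌊2277/2⌋+⌊2277/3⌋+⌊2277/13⌋ - ⌊2277/6⌋-⌊2277/26⌋-⌊2277/39⌋ + ⌊2277/78⌋ = 1138+759+175 - 379-87-58 + 29 = 1577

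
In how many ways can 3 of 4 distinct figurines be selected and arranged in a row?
P(4,3) = 4!/(4-3)! = 24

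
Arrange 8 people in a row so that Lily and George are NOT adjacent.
Total - adjacent = 8! - (8-1)!×2 = 40320 - 10080 = 30240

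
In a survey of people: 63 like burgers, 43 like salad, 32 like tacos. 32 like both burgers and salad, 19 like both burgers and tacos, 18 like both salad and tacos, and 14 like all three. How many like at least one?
|A∪B∪C| = 63+43+32-32-19-18+14 = 83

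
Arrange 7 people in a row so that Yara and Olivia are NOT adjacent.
Total - adjacent = 7! - (7-1)!×2 = 5040 - 1440 = 3600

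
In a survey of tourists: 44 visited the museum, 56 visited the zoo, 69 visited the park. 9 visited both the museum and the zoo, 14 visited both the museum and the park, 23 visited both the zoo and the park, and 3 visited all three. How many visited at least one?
|A∪B∪C| = 44+56+69-9-14-23+3 = 126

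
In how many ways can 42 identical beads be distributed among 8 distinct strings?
C(42+8-1, 8-1) = C(49, 7) = 85900584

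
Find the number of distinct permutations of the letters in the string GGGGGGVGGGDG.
12! / (1! × 1! × 10!) = 132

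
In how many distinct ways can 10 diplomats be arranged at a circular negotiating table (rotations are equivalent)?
Circular: fix one position, arrange the rest. (10-1)! = 362880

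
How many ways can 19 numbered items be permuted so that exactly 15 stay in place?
Choose the 15 fixed points C(19,15) = 3876, derange the rest: !4 = Σ_{j=0}^{4} (-1)^j·4!/j! = 24 - 24 + 12 - 4 + 1 = 9. Product = 3876 × 9 = 34884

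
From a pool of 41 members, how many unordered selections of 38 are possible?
C(41,38) = 41!/(38!×3!) = 10660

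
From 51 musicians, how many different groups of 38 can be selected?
C(51,38) = 51!/(38!×13!) = 476260169700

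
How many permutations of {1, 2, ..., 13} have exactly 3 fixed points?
Choose the 3 fixed points C(13,3) = 286, derange the rest: !10 = Σ_{j=0}^{10} (-1)^j·10!/j! = 3628800 - 3628800 + 1814400 - 604800 + 151200 - 30240 + 5040 - 720 + 90 - 10 + 1 = 1334961. Product = 286 × 1334961 = 381798846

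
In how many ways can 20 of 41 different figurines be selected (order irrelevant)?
C(41,20) = 41!/(20!×21!) = 269128937220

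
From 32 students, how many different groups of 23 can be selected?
C(32,23) = 32!/(23!×9!) = 28048800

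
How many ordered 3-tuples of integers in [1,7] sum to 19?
Coefficient of x^19 in (x + x² + ... + x^7)^3. By inclusion-exclusion on dice exceeding 7: Σ_j (-1)^j C(3,j)·C(19-1-7j, 2) = C(3,0)·C(18,2) - C(3,1)·C(11,2) + C(3,2)·C(4,2) = 1·153 - 3·55 + 3·6 = 6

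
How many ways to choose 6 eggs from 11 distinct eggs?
C(11,6) = 11!/(6!×5!) = 462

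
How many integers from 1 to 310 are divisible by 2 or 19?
⌊310/2⌋ + ⌊310/19⌋ - ⌊310/38⌋ = 155 + 16 - 8 = 163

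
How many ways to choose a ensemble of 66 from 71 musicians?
C(71,66) = 71!/(66!×5!) = 13019909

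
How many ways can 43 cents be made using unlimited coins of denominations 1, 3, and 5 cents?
Coefficient of x^43 in 1/(1-x^1) · 1/(1-x^3) · 1/(1-x^5). Case on j = number of 5-cent coins (j = 0..8); remainder r = 43 - 5j is made from {1,3} in ⌊r/3⌋+1 ways. r = 43, 38, 33, 28, 23, 18, 13, 8, 3 → 15 + 13 + 12 + 10 + 8 + 7 + 5 + 3 + 2 = 75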